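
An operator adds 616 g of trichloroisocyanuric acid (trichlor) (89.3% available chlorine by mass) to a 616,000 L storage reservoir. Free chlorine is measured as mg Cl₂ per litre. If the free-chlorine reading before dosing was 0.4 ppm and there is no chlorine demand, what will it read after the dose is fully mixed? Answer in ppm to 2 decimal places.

1.29 ppm

Available chlorine delivered: 616 g × 0.893 = 550.1 g as Cl₂.
Concentration rise: 550.1 g / 616,000 L = 0.893 mg/L = 0.89 ppm.
Final FC: 0.4 + 0.89 = 1.29 ppm.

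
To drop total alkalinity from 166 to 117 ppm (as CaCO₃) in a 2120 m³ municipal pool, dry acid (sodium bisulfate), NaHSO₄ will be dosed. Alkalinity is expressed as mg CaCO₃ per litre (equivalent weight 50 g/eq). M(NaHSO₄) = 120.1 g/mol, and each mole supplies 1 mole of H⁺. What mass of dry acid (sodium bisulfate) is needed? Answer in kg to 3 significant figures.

250 kg

Volume: 2120 m³ = 2,120,000 L.
Alkalinity to neutralize: (166 − 117) = 49 mg/L as CaCO₃ × 2,120,000 L = 103,900 g as CaCO₃.
Equivalents of H⁺ required: 103,900 ÷ 50 g/eq = 2078 eq = 2078 mol NaHSO₄.
Mass of NaHSO₄: 2078 × 120.1 = 249,500 g.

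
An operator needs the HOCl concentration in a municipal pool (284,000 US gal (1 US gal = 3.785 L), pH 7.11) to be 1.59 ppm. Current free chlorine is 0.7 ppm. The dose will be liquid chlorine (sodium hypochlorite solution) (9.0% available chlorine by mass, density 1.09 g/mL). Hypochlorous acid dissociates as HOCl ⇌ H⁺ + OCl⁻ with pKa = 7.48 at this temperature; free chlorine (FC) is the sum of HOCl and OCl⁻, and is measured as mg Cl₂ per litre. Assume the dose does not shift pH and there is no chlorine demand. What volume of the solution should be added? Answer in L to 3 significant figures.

17.2 L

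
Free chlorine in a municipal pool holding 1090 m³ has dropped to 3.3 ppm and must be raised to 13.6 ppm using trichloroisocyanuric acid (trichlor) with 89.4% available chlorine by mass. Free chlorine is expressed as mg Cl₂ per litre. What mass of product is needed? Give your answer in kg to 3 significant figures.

12.6 kg

Volume: 1090 m³ = 1,090,000 L.
Chlorine deficit: 13.6 − 3.3 = 10.3 ppm = 10.3 mg/L as Cl₂.
Cl₂ equivalent needed: 10.3 mg/L × 1,090,000 L = 11,230,000 mg = 11,230 g.
Product at 89.4% available chlorine: 11,230 / 0.894 = 12,560 g.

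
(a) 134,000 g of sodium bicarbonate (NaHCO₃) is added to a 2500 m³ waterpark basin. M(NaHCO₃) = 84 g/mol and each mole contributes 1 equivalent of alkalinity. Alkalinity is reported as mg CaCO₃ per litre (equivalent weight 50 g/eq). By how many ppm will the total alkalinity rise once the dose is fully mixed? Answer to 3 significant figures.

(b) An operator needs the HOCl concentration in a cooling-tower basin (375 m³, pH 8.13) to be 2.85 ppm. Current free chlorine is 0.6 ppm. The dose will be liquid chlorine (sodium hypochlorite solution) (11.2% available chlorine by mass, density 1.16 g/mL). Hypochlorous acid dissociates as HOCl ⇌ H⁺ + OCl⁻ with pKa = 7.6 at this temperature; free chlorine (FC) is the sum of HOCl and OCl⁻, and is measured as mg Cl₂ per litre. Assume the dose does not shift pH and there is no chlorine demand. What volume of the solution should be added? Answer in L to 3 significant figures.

(a) Volume: 2500 m³ = 2,500,000 L.
(a) Moles of NaHCO₃: 134,000 g ÷ 84 g/mol = 1595 mol → 1595 eq of alkalinity.
(a) As CaCO₃: 1595 eq × 50 g/eq = 79,760 g.
(a) Rise: 79,760 g / 2,500,000 L × 1000 = 31.9 mg/L.

(b) Volume: 375 m³ = 375,000 L.
(b) [OCl⁻]/[HOCl] = 10^(pH − pKa) = 10^(8.13 − 7.6) = 3.388; fraction as HOCl = 1/(1 + 3.388) = 0.2279.
(b) Free chlorine required for 2.85 ppm HOCl: 2.85 / 0.2279 = 12.51 ppm.
(b) FC to add: 12.51 − 0.6 = 11.91 mg/L as Cl₂.
(b) Cl₂ equivalent: 11.91 mg/L × 375,000 L = 4465 g.
(b) Product at 11.2% available Cl: 4465 / 0.112 = 39,870 g.
(b) Volume: 39,870 g ÷ 1.16 g/mL = 34,370 mL.

(a) 31.9 ppm; (b) 34.4 L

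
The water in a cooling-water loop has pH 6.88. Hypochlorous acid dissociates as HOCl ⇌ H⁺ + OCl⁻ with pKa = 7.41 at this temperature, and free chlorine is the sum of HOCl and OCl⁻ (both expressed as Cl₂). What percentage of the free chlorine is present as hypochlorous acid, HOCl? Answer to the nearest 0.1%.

[OCl⁻]/[HOCl] = 10^(pH − pKa) = 10^(6.88 − 7.41) = 10^-0.53 = 0.2951.
Fraction as HOCl = 1 / (1 + 0.2951) = 0.7721.

77.2%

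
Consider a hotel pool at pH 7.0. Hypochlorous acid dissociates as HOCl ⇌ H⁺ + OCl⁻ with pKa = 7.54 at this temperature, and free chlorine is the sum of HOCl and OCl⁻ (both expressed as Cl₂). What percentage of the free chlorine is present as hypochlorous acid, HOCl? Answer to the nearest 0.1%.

77.6%

[OCl⁻]/[HOCl] = 10^(pH − pKa) = 10^(7.0 − 7.54) = 10^-0.54 = 0.2884.
Fraction as HOCl = 1 / (1 + 0.2884) = 0.7762.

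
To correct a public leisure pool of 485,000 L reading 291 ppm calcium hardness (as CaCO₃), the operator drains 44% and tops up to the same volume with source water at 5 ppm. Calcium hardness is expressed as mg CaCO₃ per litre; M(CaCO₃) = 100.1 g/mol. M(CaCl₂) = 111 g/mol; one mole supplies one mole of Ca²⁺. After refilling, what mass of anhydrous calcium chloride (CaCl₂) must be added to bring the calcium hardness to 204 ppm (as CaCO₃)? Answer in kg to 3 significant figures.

After draining 44% and refilling: 291 × 0.56 + 5 × 0.44 = 165.16 ppm.
Deficit to target: 204 − 165.16 = 38.84 mg/L.
As CaCO₃: 38.84 mg/L × 485,000 L = 18,840 g; ÷ 100.1 = 188.2 mol Ca²⁺.
Mass: 188.2 × 111 = 20,890 g.

20.9 kg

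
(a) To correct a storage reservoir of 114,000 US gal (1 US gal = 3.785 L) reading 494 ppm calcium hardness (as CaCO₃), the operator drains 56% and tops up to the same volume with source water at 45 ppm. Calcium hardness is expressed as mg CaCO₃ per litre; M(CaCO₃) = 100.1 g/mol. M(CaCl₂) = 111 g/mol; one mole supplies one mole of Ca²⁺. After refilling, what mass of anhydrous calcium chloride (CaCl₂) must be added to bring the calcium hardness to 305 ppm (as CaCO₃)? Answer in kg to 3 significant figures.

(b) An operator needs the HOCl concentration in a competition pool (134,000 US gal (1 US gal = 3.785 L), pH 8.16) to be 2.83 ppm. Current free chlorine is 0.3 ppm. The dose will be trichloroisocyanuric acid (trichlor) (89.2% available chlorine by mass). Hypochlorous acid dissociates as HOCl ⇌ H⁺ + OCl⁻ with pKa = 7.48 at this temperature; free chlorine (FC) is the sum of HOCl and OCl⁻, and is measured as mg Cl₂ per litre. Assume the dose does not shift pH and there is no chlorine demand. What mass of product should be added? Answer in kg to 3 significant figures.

(a) 29.9 kg; (b) 9.14 kg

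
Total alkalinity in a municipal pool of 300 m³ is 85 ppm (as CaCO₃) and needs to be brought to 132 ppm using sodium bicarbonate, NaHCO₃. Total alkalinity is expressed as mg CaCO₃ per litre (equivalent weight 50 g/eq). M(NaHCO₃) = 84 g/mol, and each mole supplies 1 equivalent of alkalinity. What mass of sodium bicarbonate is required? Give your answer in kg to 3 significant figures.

23.7 kg

Volume: 300 m³ = 300,000 L.
Alkalinity to add: (132 − 85) = 47 mg/L as CaCO₃ × 300,000 L = 14,100 g as CaCO₃.
Equivalents: 14,100 g ÷ 50 g/eq = 282 eq.
NaHCO₃ supplies 1 eq per mole → 282 mol.
Mass: 282 mol × 84 g/mol = 23,690 g.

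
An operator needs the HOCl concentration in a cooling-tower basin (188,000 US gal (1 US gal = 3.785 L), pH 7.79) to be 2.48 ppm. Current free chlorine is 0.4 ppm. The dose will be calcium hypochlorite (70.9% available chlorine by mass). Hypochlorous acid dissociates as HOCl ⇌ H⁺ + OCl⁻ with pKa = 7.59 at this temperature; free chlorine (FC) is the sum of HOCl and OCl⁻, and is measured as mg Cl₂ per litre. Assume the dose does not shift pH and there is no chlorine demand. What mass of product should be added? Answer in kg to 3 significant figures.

Volume: 188,000 US gal × 3.785 L/gal = 711,580 L.
[OCl⁻]/[HOCl] = 10^(pH − pKa) = 10^(7.79 − 7.59) = 1.585; fraction as HOCl = 1/(1 + 1.585) = 0.3869.
Free chlorine required for 2.48 ppm HOCl: 2.48 / 0.3869 = 6.411 ppm.
FC to add: 6.411 − 0.4 = 6.011 mg/L as Cl₂.
Cl₂ equivalent: 6.011 mg/L × 711,580 L = 4277 g.
Product at 70.9% available Cl: 4277 / 0.709 = 6032 g.

6.03 kg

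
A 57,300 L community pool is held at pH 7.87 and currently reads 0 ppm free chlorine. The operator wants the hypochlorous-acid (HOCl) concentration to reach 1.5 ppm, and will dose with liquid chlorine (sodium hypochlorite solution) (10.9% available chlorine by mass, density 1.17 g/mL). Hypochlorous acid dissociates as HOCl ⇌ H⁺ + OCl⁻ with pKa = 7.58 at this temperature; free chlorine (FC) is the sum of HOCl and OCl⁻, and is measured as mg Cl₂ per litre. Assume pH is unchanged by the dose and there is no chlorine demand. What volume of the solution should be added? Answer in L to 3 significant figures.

[OCl⁻]/[HOCl] = 10^(pH − pKa) = 10^(7.87 − 7.58) = 1.95; fraction as HOCl = 1/(1 + 1.95) = 0.339.
Free chlorine required for 1.5 ppm HOCl: 1.5 / 0.339 = 4.425 ppm.
FC to add: 4.425 − 0 = 4.425 mg/L as Cl₂.
Cl₂ equivalent: 4.425 mg/L × 57,300 L = 253.5 g.
Product at 10.9% available Cl: 253.5 / 0.109 = 2326 g.
Volume: 2326 g ÷ 1.17 g/mL = 1988 mL.

1.99 L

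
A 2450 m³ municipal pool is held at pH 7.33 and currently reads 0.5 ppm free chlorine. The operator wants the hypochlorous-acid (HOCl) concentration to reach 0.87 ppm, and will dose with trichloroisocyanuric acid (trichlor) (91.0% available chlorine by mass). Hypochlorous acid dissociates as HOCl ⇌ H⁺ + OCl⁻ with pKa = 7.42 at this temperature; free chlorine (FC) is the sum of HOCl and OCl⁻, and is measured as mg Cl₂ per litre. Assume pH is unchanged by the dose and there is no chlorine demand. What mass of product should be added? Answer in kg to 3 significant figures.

2.90 kg

Volume: 2450 m³ = 2,450,000 L.
[OCl⁻]/[HOCl] = 10^(pH − pKa) = 10^(7.33 − 7.42) = 0.8128; fraction as HOCl = 1/(1 + 0.8128) = 0.5516.
Free chlorine required for 0.87 ppm HOCl: 0.87 / 0.5516 = 1.577 ppm.
FC to add: 1.577 − 0.5 = 1.077 mg/L as Cl₂.
Cl₂ equivalent: 1.077 mg/L × 2,450,000 L = 2639 g.
Product at 91.0% available Cl: 2639 / 0.91 = 2900 g.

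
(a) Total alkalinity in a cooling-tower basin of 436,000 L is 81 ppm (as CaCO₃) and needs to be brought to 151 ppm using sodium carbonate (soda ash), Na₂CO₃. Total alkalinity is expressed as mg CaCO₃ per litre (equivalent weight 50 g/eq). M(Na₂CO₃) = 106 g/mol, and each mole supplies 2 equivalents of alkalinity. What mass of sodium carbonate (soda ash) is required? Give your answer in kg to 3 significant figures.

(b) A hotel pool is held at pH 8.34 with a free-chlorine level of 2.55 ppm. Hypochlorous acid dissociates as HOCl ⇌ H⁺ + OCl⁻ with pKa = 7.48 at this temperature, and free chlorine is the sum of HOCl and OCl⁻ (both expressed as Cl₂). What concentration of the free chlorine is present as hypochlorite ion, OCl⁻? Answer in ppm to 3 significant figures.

(a) Alkalinity to add: (151 − 81) = 70 mg/L as CaCO₃ × 436,000 L = 30,520 g as CaCO₃.
(a) Equivalents: 30,520 g ÷ 50 g/eq = 610.4 eq.
(a) Each mole of Na₂CO₃ supplies 2 eq, so 610.4 / 2 = 305.2 mol.
(a) Mass: 305.2 mol × 106 g/mol = 32,350 g.

(b) [OCl⁻]/[HOCl] = 10^(pH − pKa) = 10^(8.34 − 7.48) = 10^0.86 = 7.244.
(b) Fraction as HOCl = 1 / (1 + 7.244) = 0.1213.
(b) OCl⁻ = (1 − 0.1213) × 2.55 ppm = 2.241 ppm.

(a) 32.4 kg; (b) 2.24 ppm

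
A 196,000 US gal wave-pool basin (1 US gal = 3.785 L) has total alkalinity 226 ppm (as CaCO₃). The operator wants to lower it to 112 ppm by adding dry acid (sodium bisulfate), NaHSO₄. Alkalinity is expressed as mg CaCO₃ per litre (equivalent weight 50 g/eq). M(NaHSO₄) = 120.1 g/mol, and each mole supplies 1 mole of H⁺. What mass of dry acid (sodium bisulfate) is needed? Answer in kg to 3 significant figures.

Volume: 196,000 US gal × 3.785 L/gal = 741,860 L.
Alkalinity to neutralize: (226 − 112) = 114 mg/L as CaCO₃ × 741,860 L = 84,570 g as CaCO₃.
Equivalents of H⁺ required: 84,570 ÷ 50 g/eq = 1691 eq = 1691 mol NaHSO₄.
Mass of NaHSO₄: 1691 × 120.1 = 203,100 g.

203 kg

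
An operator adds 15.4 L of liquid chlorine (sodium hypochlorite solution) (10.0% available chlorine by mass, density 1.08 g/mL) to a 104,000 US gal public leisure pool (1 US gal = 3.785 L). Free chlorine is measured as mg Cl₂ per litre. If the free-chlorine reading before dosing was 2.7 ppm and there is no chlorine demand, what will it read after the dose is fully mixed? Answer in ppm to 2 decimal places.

Volume: 104,000 US gal × 3.785 L/gal = 393,640 L.
Mass of solution: 15.4 L × 1000 mL/L × 1.08 g/mL = 16,630 g.
Available chlorine delivered: 16,630 g × 0.1 = 1663 g as Cl₂.
Concentration rise: 1663 g / 393,640 L = 4.225 mg/L = 4.23 ppm.
Final FC: 2.7 + 4.23 = 6.93 ppm.

6.93 ppm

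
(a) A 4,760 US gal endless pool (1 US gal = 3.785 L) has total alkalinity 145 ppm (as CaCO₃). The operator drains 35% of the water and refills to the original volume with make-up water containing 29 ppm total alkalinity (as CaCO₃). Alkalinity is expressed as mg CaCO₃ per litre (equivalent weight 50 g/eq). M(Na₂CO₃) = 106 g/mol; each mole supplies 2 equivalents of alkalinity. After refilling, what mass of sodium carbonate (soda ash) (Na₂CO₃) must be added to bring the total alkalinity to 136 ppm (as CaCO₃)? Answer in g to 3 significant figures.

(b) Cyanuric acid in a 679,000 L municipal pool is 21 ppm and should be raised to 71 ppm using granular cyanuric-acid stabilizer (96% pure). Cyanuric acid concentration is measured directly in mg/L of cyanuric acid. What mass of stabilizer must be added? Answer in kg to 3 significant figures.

(a) Volume: 4,760 US gal × 3.785 L/gal = 18,017 L.
(a) After draining 35% and refilling: 145 × 0.65 + 29 × 0.35 = 104.4 ppm.
(a) Deficit to target: 136 − 104.4 = 31.6 mg/L.
(a) As CaCO₃: 31.6 mg/L × 18,017 L = 569.3 g; ÷ 50 g/eq ÷ 2 = 5.693 mol Na₂CO₃.
(a) Mass: 5.693 × 106 = 603.5 g.

(b) CYA to add: (71 − 21) = 50 mg/L × 679,000 L = 33,950 g cyanuric acid.
(b) At 96% purity: 33,950 / 0.96 = 35,360 g product.

(a) 603 g; (b) 35.4 kg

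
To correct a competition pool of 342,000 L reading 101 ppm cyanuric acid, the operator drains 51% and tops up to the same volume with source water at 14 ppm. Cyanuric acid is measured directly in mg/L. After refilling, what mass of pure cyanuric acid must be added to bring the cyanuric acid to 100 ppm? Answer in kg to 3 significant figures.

After draining 51% and refilling: 101 × 0.49 + 14 × 0.51 = 56.63 ppm.
Deficit to target: 100 − 56.63 = 43.37 mg/L.
Mass: 43.37 mg/L × 342,000 L = 14,830 g cyanuric acid.

14.8 kg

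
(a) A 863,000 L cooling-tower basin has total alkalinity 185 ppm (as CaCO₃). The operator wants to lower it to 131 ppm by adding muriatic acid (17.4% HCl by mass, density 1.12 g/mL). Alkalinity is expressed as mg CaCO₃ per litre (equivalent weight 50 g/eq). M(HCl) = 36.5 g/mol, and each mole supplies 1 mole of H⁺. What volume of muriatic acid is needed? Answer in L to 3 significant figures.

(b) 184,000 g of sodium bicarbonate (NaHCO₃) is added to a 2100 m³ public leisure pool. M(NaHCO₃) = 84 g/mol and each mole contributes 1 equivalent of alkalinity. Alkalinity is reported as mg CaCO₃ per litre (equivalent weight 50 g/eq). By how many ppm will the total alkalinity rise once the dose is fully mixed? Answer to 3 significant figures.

(a) Alkalinity to neutralize: (185 − 131) = 54 mg/L as CaCO₃ × 863,000 L = 46,600 g as CaCO₃.
(a) Equivalents of H⁺ required: 46,600 ÷ 50 g/eq = 932 eq = 932 mol HCl.
(a) Mass of HCl: 932 × 36.5 = 34,020 g.
(a) Mass of 17.4% solution: 34,020 / 0.174 = 195,500 g.
(a) Volume: 195,500 g ÷ 1.12 g/mL = 174,600 mL.

(b) Volume: 2100 m³ = 2,100,000 L.
(b) Moles of NaHCO₃: 184,000 g ÷ 84 g/mol = 2190 mol → 2190 eq of alkalinity.
(b) As CaCO₃: 2190 eq × 50 g/eq = 109,500 g.
(b) Rise: 109,500 g / 2,100,000 L × 1000 = 52.15 mg/L.

(a) 175 L; (b) 52.2 ppm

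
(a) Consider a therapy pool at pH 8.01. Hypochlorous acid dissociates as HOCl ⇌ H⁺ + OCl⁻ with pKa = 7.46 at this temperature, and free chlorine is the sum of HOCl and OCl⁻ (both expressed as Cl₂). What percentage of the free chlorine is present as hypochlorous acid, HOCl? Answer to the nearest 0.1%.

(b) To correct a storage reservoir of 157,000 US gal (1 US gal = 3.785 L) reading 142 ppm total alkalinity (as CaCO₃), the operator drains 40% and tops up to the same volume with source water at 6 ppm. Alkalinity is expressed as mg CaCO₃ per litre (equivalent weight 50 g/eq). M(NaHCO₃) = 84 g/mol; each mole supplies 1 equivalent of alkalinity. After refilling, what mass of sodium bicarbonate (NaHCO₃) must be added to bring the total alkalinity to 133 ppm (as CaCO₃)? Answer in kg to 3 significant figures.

(a) 22.0%; (b) 45.3 kg

(a) [OCl⁻]/[HOCl] = 10^(pH − pKa) = 10^(8.01 − 7.46) = 10^0.55 = 3.548.
(a) Fraction as HOCl = 1 / (1 + 3.548) = 0.2199.

(b) Volume: 157,000 US gal × 3.785 L/gal = 594,245 L.
(b) After draining 40% and refilling: 142 × 0.60 + 6 × 0.40 = 87.6 ppm.
(b) Deficit to target: 133 − 87.6 = 45.4 mg/L.
(b) As CaCO₃: 45.4 mg/L × 594,245 L = 26,980 g; ÷ 50 g/eq ÷ 1 = 539.6 mol NaHCO₃.
(b) Mass: 539.6 × 84 = 45,320 g.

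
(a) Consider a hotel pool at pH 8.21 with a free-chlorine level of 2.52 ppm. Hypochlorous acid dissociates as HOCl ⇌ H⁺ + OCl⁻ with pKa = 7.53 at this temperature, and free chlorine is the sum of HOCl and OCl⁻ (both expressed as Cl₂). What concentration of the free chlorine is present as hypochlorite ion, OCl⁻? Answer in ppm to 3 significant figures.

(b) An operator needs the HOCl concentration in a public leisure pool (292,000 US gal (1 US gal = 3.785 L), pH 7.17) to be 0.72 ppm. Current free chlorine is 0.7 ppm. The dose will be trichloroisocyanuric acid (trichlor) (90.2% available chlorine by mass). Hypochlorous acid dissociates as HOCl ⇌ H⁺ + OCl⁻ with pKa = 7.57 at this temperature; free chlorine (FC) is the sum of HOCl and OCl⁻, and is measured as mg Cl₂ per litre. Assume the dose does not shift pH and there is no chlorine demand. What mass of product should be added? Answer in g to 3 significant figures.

(a) 2.08 ppm; (b) 376 g

(a) [OCl⁻]/[HOCl] = 10^(pH − pKa) = 10^(8.21 − 7.53) = 10^0.68 = 4.786.
(a) Fraction as HOCl = 1 / (1 + 4.786) = 0.1728.
(a) OCl⁻ = (1 − 0.1728) × 2.52 ppm = 2.084 ppm.

(b) Volume: 292,000 US gal × 3.785 L/gal = 1,105,220 L.
(b) [OCl⁻]/[HOCl] = 10^(pH − pKa) = 10^(7.17 − 7.57) = 0.3981; fraction as HOCl = 1/(1 + 0.3981) = 0.7153.
(b) Free chlorine required for 0.72 ppm HOCl: 0.72 / 0.7153 = 1.007 ppm.
(b) FC to add: 1.007 − 0.7 = 0.3066 mg/L as Cl₂.
(b) Cl₂ equivalent: 0.3066 mg/L × 1,105,220 L = 338.9 g.
(b) Product at 90.2% available Cl: 338.9 / 0.902 = 375.7 g.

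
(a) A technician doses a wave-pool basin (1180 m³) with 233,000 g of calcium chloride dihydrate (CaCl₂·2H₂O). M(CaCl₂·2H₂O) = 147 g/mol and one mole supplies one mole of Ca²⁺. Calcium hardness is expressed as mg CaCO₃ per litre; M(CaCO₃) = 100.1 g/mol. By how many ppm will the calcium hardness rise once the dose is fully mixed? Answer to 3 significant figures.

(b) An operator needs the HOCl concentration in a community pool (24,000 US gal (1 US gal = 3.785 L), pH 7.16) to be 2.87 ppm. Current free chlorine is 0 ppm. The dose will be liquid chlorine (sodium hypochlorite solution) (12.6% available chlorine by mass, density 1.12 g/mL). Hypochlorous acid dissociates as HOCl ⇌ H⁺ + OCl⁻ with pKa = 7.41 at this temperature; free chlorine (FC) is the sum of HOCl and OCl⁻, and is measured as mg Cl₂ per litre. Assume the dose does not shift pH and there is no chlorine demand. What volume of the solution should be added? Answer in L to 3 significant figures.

(a) 134 ppm; (b) 2.89 L

(a) Volume: 1180 m³ = 1,180,000 L.
(a) Moles of Ca²⁺: 233,000 g ÷ 147 g/mol = 1585 mol.
(a) As CaCO₃: 1585 mol × 100.1 g/mol = 158,700 g.
(a) Rise: 158,700 g / 1,180,000 L × 1000 = 134.5 mg/L.

(b) Volume: 24,000 US gal × 3.785 L/gal = 90,840 L.
(b) [OCl⁻]/[HOCl] = 10^(pH − pKa) = 10^(7.16 − 7.41) = 0.5623; fraction as HOCl = 1/(1 + 0.5623) = 0.6401.
(b) Free chlorine required for 2.87 ppm HOCl: 2.87 / 0.6401 = 4.484 ppm.
(b) FC to add: 4.484 − 0 = 4.484 mg/L as Cl₂.
(b) Cl₂ equivalent: 4.484 mg/L × 90,840 L = 407.3 g.
(b) Product at 12.6% available Cl: 407.3 / 0.126 = 3233 g.
(b) Volume: 3233 g ÷ 1.12 g/mL = 2886 mL.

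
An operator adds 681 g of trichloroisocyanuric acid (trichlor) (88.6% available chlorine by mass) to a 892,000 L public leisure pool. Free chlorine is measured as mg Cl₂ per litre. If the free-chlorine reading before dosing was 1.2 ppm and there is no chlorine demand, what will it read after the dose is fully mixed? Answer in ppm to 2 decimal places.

Available chlorine delivered: 681 g × 0.886 = 603.4 g as Cl₂.
Concentration rise: 603.4 g / 892,000 L = 0.6764 mg/L = 0.68 ppm.
Final FC: 1.2 + 0.68 = 1.88 ppm.

1.88 ppm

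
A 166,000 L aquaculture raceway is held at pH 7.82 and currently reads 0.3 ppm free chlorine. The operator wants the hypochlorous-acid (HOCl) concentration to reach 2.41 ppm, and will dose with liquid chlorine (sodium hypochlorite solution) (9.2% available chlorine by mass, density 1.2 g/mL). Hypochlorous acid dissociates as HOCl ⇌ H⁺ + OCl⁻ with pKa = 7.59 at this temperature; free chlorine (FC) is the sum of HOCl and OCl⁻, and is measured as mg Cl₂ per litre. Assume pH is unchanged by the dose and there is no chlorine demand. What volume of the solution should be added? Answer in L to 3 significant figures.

[OCl⁻]/[HOCl] = 10^(pH − pKa) = 10^(7.82 − 7.59) = 1.698; fraction as HOCl = 1/(1 + 1.698) = 0.3706.
Free chlorine required for 2.41 ppm HOCl: 2.41 / 0.3706 = 6.503 ppm.
FC to add: 6.503 − 0.3 = 6.203 mg/L as Cl₂.
Cl₂ equivalent: 6.203 mg/L × 166,000 L = 1030 g.
Product at 9.2% available Cl: 1030 / 0.092 = 11,190 g.
Volume: 11,190 g ÷ 1.2 g/mL = 9327 mL.

9.33 L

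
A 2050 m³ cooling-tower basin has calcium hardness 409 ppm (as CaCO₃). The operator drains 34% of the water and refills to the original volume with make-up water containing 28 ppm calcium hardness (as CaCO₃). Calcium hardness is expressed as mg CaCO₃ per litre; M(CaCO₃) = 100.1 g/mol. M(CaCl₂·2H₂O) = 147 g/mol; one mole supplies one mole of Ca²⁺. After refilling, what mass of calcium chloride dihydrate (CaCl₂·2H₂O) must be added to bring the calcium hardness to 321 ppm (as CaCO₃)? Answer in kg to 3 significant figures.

125 kg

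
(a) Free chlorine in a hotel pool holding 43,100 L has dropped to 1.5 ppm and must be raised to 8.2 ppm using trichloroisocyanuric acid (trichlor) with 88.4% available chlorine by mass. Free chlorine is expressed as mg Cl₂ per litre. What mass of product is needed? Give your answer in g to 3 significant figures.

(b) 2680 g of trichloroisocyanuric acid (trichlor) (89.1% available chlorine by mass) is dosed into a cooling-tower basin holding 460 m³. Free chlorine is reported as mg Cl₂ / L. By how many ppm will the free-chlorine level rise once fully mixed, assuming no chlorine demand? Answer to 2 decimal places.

(a) 327 g; (b) 5.19 ppm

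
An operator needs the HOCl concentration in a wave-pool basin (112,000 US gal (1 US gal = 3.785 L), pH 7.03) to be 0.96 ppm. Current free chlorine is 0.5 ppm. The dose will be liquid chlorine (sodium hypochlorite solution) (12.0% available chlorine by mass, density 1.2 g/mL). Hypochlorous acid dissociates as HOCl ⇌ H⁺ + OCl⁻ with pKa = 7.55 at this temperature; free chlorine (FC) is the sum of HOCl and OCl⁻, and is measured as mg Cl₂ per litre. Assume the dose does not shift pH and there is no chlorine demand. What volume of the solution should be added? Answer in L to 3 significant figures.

2.21 L

Volume: 112,000 US gal × 3.785 L/gal = 423,920 L.
[OCl⁻]/[HOCl] = 10^(pH − pKa) = 10^(7.03 − 7.55) = 0.302; fraction as HOCl = 1/(1 + 0.302) = 0.7681.
Free chlorine required for 0.96 ppm HOCl: 0.96 / 0.7681 = 1.25 ppm.
FC to add: 1.25 − 0.5 = 0.7499 mg/L as Cl₂.
Cl₂ equivalent: 0.7499 mg/L × 423,920 L = 317.9 g.
Product at 12.0% available Cl: 317.9 / 0.12 = 2649 g.
Volume: 2649 g ÷ 1.2 g/mL = 2208 mL.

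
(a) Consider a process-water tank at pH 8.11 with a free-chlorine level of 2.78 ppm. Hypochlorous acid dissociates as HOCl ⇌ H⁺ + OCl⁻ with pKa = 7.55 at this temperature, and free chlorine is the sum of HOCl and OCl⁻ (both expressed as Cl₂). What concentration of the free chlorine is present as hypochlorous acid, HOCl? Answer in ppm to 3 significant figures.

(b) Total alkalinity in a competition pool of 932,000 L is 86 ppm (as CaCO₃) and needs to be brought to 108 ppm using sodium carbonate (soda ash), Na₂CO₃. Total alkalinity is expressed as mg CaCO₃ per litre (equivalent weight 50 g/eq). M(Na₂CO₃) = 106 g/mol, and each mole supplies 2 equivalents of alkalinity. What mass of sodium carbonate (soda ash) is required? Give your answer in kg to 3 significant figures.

(a) [OCl⁻]/[HOCl] = 10^(pH − pKa) = 10^(8.11 − 7.55) = 10^0.56 = 3.631.
(a) Fraction as HOCl = 1 / (1 + 3.631) = 0.2159.
(a) HOCl = 0.2159 × 2.78 ppm = 0.6003 ppm.

(b) Alkalinity to add: (108 − 86) = 22 mg/L as CaCO₃ × 932,000 L = 20,500 g as CaCO₃.
(b) Equivalents: 20,500 g ÷ 50 g/eq = 410.1 eq.
(b) Each mole of Na₂CO₃ supplies 2 eq, so 410.1 / 2 = 205 mol.
(b) Mass: 205 mol × 106 g/mol = 21,730 g.

(a) 0.600 ppm; (b) 21.7 kg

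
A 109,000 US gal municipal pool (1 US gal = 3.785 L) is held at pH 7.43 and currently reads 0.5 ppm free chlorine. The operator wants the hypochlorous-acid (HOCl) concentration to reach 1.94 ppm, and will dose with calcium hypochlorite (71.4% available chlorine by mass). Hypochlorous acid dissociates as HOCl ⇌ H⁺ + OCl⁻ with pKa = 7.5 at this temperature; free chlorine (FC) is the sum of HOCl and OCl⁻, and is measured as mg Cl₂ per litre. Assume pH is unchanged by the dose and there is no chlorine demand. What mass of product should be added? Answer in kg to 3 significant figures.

1.79 kg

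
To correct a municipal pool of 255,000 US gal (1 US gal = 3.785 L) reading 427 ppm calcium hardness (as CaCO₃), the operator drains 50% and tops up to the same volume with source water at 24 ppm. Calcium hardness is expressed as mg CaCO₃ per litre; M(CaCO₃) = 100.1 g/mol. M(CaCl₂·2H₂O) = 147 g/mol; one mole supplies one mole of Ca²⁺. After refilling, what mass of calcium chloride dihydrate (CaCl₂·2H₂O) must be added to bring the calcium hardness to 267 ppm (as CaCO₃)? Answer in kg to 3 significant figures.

Volume: 255,000 US gal × 3.785 L/gal = 965,175 L.
After draining 50% and refilling: 427 × 0.50 + 24 × 0.50 = 225.5 ppm.
Deficit to target: 267 − 225.5 = 41.5 mg/L.
As CaCO₃: 41.5 mg/L × 965,175 L = 40,050 g; ÷ 100.1 = 400.1 mol Ca²⁺.
Mass: 400.1 × 147 = 58,820 g.

58.8 kg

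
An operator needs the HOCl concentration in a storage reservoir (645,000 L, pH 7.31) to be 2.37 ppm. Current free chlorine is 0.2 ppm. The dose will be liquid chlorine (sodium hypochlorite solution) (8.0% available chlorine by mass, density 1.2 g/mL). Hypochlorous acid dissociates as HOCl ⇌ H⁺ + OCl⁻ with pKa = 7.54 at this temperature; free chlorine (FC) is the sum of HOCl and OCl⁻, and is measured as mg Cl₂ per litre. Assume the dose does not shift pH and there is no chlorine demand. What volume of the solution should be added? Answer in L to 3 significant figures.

24.0 L

[OCl⁻]/[HOCl] = 10^(pH − pKa) = 10^(7.31 − 7.54) = 0.5888; fraction as HOCl = 1/(1 + 0.5888) = 0.6294.
Free chlorine required for 2.37 ppm HOCl: 2.37 / 0.6294 = 3.766 ppm.
FC to add: 3.766 − 0.2 = 3.566 mg/L as Cl₂.
Cl₂ equivalent: 3.566 mg/L × 645,000 L = 2300 g.
Product at 8.0% available Cl: 2300 / 0.08 = 28,750 g.
Volume: 28,750 g ÷ 1.2 g/mL = 23,960 mL.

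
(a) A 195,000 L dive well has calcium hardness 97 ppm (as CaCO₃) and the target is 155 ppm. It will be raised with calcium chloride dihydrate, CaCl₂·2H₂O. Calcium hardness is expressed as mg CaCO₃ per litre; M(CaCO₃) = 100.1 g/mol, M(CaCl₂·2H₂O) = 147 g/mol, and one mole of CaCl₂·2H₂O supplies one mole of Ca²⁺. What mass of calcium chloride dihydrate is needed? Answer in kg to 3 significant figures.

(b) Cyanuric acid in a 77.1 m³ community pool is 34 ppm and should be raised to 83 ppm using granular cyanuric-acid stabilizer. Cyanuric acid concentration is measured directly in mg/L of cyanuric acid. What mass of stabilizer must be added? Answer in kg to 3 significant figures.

(a) Hardness to add: (155 − 97) = 58 mg/L as CaCO₃ × 195,000 L = 11,310 g as CaCO₃.
(a) Moles of Ca²⁺ (1 mol Ca²⁺ ≡ 1 mol CaCO₃): 11,310 / 100.1 g/mol = 113 mol.
(a) Mass of CaCl₂·2H₂O: 113 × 147 = 16,610 g.

(b) Volume: 77.1 m³ = 77,100 L.
(b) CYA to add: (83 − 34) = 49 mg/L × 77,100 L = 3778 g cyanuric acid.

(a) 16.6 kg; (b) 3.78 kg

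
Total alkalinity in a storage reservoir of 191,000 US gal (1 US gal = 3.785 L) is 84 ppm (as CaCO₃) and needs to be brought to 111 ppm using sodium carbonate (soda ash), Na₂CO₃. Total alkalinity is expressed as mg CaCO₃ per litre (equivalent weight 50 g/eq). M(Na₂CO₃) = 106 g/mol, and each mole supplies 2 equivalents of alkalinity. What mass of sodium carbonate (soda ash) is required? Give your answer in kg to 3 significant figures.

Volume: 191,000 US gal × 3.785 L/gal = 722,935 L.
Alkalinity to add: (111 − 84) = 27 mg/L as CaCO₃ × 722,935 L = 19,520 g as CaCO₃.
Equivalents: 19,520 g ÷ 50 g/eq = 390.4 eq.
Each mole of Na₂CO₃ supplies 2 eq, so 390.4 / 2 = 195.2 mol.
Mass: 195.2 mol × 106 g/mol = 20,690 g.

20.7 kg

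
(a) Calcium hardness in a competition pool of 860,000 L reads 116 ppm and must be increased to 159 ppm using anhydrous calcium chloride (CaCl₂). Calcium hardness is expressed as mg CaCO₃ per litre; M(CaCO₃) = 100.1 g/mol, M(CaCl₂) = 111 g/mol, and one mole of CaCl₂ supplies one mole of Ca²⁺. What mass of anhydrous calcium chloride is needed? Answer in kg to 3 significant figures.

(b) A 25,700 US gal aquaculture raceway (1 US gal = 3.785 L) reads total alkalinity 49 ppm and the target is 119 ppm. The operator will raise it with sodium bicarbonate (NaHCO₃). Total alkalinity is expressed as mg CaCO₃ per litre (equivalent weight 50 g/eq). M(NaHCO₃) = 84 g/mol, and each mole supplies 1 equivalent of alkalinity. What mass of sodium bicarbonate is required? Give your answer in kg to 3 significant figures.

(a) 41.0 kg; (b) 11.4 kg

(a) Hardness to add: (159 − 116) = 43 mg/L as CaCO₃ × 860,000 L = 36,980 g as CaCO₃.
(a) Moles of Ca²⁺ (1 mol Ca²⁺ ≡ 1 mol CaCO₃): 36,980 / 100.1 g/mol = 369.4 mol.
(a) Mass of CaCl₂: 369.4 × 111 = 41,010 g.

(b) Volume: 25,700 US gal × 3.785 L/gal = 97,274 L.
(b) Alkalinity to add: (119 − 49) = 70 mg/L as CaCO₃ × 97,274 L = 6809 g as CaCO₃.
(b) Equivalents: 6809 g ÷ 50 g/eq = 136.2 eq.
(b) NaHCO₃ supplies 1 eq per mole → 136.2 mol.
(b) Mass: 136.2 mol × 84 g/mol = 11,440 g.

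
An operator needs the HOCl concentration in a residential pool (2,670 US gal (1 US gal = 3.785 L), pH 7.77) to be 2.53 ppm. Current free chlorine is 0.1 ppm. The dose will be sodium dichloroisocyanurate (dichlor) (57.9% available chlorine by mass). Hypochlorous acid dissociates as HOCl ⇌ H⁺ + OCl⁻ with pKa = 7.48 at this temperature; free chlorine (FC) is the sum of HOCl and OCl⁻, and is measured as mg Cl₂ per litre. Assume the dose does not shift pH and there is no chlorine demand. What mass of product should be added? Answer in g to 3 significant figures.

Volume: 2,670 US gal × 3.785 L/gal = 10,106 L.
[OCl⁻]/[HOCl] = 10^(pH − pKa) = 10^(7.77 − 7.48) = 1.95; fraction as HOCl = 1/(1 + 1.95) = 0.339.
Free chlorine required for 2.53 ppm HOCl: 2.53 / 0.339 = 7.463 ppm.
FC to add: 7.463 − 0.1 = 7.363 mg/L as Cl₂.
Cl₂ equivalent: 7.363 mg/L × 10,106 L = 74.41 g.
Product at 57.9% available Cl: 74.41 / 0.579 = 128.5 g.

129 g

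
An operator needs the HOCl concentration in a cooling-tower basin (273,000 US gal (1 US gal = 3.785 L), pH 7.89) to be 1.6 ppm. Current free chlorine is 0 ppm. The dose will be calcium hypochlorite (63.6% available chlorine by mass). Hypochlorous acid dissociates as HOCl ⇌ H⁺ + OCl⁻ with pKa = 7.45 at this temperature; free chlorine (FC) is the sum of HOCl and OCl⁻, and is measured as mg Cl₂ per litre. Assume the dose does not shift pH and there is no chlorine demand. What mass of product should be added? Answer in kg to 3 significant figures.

Volume: 273,000 US gal × 3.785 L/gal = 1,033,305 L.
[OCl⁻]/[HOCl] = 10^(pH − pKa) = 10^(7.89 − 7.45) = 2.754; fraction as HOCl = 1/(1 + 2.754) = 0.2664.
Free chlorine required for 1.6 ppm HOCl: 1.6 / 0.2664 = 6.007 ppm.
FC to add: 6.007 − 0 = 6.007 mg/L as Cl₂.
Cl₂ equivalent: 6.007 mg/L × 1,033,305 L = 6207 g.
Product at 63.6% available Cl: 6207 / 0.636 = 9759 g.

9.76 kg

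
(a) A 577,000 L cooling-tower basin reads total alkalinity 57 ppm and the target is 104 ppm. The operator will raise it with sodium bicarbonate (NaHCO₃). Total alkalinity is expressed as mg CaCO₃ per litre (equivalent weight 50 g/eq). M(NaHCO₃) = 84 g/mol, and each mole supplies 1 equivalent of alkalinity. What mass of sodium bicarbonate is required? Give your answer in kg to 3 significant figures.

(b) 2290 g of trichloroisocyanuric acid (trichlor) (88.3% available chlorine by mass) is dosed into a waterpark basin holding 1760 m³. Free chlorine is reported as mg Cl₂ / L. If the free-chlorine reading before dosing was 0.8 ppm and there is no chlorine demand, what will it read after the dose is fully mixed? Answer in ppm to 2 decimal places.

(a) 45.6 kg; (b) 1.95 ppm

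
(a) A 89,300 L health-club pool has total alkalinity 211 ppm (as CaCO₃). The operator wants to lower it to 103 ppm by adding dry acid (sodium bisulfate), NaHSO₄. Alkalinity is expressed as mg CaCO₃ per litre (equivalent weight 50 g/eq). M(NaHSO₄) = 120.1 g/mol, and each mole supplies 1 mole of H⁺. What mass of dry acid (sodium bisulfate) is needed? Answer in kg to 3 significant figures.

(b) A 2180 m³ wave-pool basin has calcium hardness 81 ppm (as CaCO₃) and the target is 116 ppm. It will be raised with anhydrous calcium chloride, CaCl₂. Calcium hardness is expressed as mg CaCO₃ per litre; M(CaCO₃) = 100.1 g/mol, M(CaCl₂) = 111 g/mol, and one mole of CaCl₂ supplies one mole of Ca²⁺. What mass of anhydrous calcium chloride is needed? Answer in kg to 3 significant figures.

(a) Alkalinity to neutralize: (211 − 103) = 108 mg/L as CaCO₃ × 89,300 L = 9644 g as CaCO₃.
(a) Equivalents of H⁺ required: 9644 ÷ 50 g/eq = 192.9 eq = 192.9 mol NaHSO₄.
(a) Mass of NaHSO₄: 192.9 × 120.1 = 23,170 g.

(b) Volume: 2180 m³ = 2,180,000 L.
(b) Hardness to add: (116 − 81) = 35 mg/L as CaCO₃ × 2,180,000 L = 76,300 g as CaCO₃.
(b) Moles of Ca²⁺ (1 mol Ca²⁺ ≡ 1 mol CaCO₃): 76,300 / 100.1 g/mol = 762.2 mol.
(b) Mass of CaCl₂: 762.2 × 111 = 84,610 g.

(a) 23.2 kg; (b) 84.6 kg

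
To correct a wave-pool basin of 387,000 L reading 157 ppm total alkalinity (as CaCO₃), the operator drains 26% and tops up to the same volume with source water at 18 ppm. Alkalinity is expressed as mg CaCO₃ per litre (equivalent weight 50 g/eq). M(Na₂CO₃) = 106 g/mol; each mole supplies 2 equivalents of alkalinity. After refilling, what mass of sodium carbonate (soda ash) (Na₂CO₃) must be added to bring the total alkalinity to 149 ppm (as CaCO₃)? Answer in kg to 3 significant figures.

After draining 26% and refilling: 157 × 0.74 + 18 × 0.26 = 120.86 ppm.
Deficit to target: 149 − 120.86 = 28.14 mg/L.
As CaCO₃: 28.14 mg/L × 387,000 L = 10,890 g; ÷ 50 g/eq ÷ 2 = 108.9 mol Na₂CO₃.
Mass: 108.9 × 106 = 11,540 g.

11.5 kg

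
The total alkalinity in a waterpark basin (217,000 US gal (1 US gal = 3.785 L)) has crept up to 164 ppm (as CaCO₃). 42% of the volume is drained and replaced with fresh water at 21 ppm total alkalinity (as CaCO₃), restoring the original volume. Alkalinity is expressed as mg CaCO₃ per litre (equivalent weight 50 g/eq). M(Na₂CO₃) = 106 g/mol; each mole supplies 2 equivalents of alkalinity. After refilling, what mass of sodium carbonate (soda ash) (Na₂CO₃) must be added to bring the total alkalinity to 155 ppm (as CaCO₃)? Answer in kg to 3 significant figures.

44.5 kg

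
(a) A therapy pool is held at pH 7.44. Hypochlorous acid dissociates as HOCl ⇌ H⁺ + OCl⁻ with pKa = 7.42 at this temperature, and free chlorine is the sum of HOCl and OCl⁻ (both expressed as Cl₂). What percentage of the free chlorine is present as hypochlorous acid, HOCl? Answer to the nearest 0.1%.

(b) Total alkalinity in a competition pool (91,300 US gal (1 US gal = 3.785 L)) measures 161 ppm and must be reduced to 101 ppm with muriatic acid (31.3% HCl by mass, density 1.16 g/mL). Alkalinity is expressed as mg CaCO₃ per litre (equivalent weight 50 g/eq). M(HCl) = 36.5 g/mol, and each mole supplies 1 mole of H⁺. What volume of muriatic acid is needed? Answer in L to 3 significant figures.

(a) 48.8%; (b) 41.7 L

(a) [OCl⁻]/[HOCl] = 10^(pH − pKa) = 10^(7.44 − 7.42) = 10^0.02 = 1.047.
(a) Fraction as HOCl = 1 / (1 + 1.047) = 0.4885.

(b) Volume: 91,300 US gal × 3.785 L/gal = 345,570 L.
(b) Alkalinity to neutralize: (161 − 101) = 60 mg/L as CaCO₃ × 345,570 L = 20,730 g as CaCO₃.
(b) Equivalents of H⁺ required: 20,730 ÷ 50 g/eq = 414.7 eq = 414.7 mol HCl.
(b) Mass of HCl: 414.7 × 36.5 = 15,140 g.
(b) Mass of 31.3% solution: 15,140 / 0.313 = 48,360 g.
(b) Volume: 48,360 g ÷ 1.16 g/mL = 41,690 mL.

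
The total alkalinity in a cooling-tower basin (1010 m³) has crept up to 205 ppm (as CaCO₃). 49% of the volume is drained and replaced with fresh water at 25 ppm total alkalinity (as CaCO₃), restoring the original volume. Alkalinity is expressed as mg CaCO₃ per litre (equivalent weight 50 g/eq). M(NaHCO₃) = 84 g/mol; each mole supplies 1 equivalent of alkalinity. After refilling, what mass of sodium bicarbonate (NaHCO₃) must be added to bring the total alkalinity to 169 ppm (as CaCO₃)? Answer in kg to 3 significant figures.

88.6 kg

Volume: 1010 m³ = 1,010,000 L.
After draining 49% and refilling: 205 × 0.51 + 25 × 0.49 = 116.8 ppm.
Deficit to target: 169 − 116.8 = 52.2 mg/L.
As CaCO₃: 52.2 mg/L × 1,010,000 L = 52,720 g; ÷ 50 g/eq ÷ 1 = 1054 mol NaHCO₃.
Mass: 1054 × 84 = 88,570 g.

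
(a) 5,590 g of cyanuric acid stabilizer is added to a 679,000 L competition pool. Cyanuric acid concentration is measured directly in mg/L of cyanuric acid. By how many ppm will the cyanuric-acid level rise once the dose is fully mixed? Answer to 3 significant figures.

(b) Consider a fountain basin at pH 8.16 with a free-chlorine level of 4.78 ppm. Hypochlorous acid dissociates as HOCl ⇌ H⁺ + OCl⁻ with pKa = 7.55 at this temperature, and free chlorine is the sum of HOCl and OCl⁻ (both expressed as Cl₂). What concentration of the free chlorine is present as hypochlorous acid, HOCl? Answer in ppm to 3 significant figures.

(a) Rise: 5,590 g / 679,000 L × 1000 = 8.233 mg/L.

(b) [OCl⁻]/[HOCl] = 10^(pH − pKa) = 10^(8.16 − 7.55) = 10^0.61 = 4.074.
(b) Fraction as HOCl = 1 / (1 + 4.074) = 0.1971.
(b) HOCl = 0.1971 × 4.78 ppm = 0.9421 ppm.

(a) 8.23 ppm; (b) 0.942 ppm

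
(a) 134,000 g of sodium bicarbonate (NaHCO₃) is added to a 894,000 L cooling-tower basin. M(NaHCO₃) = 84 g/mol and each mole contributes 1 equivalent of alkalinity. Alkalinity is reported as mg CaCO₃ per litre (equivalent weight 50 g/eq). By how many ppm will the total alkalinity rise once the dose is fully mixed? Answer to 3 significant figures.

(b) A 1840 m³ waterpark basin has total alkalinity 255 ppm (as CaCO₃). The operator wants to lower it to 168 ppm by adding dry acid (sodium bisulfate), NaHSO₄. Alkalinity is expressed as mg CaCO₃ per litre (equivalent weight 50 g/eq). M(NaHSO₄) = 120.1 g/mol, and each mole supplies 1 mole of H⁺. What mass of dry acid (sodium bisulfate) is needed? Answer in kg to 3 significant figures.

(a) 89.2 ppm; (b) 385 kg

(a) Moles of NaHCO₃: 134,000 g ÷ 84 g/mol = 1595 mol → 1595 eq of alkalinity.
(a) As CaCO₃: 1595 eq × 50 g/eq = 79,760 g.
(a) Rise: 79,760 g / 894,000 L × 1000 = 89.22 mg/L.

(b) Volume: 1840 m³ = 1,840,000 L.
(b) Alkalinity to neutralize: (255 − 168) = 87 mg/L as CaCO₃ × 1,840,000 L = 160,100 g as CaCO₃.
(b) Equivalents of H⁺ required: 160,100 ÷ 50 g/eq = 3202 eq = 3202 mol NaHSO₄.
(b) Mass of NaHSO₄: 3202 × 120.1 = 384,500 g.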